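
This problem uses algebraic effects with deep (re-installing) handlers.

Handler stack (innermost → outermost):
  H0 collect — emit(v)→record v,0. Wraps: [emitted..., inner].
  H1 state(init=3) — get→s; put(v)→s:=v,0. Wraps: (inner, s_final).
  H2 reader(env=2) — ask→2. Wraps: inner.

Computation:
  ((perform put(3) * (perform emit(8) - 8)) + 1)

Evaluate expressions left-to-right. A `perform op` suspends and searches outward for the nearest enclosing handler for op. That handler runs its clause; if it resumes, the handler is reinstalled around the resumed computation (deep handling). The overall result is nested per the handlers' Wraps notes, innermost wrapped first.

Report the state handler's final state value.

Working:
put(3) @ H1 ⇒ s:=3
emit(8) @ H0 ⇒ out+=8
H0 returns [8, 1]
H1 returns ([8, 1], 3)
H2 returns ([8, 1], 3)
= ([8, 1], 3)

Answer: 3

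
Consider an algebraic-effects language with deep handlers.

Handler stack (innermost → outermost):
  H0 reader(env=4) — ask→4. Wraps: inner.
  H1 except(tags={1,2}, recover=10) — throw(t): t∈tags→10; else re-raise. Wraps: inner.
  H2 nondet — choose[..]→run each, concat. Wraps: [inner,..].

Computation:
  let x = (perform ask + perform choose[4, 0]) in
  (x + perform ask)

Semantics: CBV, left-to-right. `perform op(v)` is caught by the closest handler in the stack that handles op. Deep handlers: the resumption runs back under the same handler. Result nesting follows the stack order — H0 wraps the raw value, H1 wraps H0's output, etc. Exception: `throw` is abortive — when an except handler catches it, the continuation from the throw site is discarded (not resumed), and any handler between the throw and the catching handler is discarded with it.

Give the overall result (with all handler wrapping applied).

Answer: [12, 8]

Step-by-step:
ask @ H0 ⇒ 4
choose[4, 0] @ H2
  branch[0] choose=4:
    ask @ H0 ⇒ 4
    H0 returns 12
    H1 returns 12
    H2 returns [12]
  branch[1] choose=0:
    ask @ H0 ⇒ 4
    H0 returns 8
    H1 returns 8
    H2 returns [8]
= [12, 8]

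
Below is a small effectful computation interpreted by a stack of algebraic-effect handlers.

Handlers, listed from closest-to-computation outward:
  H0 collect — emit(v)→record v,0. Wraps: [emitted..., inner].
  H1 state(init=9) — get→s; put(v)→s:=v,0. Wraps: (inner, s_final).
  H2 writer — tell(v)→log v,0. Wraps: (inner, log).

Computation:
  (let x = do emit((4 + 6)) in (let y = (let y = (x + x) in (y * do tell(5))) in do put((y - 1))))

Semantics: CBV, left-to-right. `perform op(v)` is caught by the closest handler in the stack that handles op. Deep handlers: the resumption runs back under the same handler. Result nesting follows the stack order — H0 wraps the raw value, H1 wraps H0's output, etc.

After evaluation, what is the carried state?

Step-by-step:
emit(10) @ H0 ⇒ out+=10
tell(5) @ H2 ⇒ log+=5
put(-1) @ H1 ⇒ s:=-1
H0 returns [10, 0]
H1 returns ([10, 0], -1)
H2 returns (([10, 0], -1), (5))
= (([10, 0], -1), (5))

Answer: -1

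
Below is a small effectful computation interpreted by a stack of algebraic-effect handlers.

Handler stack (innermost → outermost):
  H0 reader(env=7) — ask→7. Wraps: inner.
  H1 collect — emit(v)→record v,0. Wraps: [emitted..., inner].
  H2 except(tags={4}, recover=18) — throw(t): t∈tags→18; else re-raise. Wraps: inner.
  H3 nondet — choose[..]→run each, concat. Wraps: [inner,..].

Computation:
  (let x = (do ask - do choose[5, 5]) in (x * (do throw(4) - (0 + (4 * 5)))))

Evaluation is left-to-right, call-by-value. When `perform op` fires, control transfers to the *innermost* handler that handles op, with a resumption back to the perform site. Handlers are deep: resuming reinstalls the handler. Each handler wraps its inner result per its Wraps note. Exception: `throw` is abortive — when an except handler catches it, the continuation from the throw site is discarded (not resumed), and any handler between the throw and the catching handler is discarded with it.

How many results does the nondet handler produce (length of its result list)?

Step-by-step:
ask @ H0 ⇒ 7
choose[5, 5] @ H3
  branch[0] choose=5:
    throw(4) @ H2 caught ⇒ 18
    H3 returns [18]
  branch[1] choose=5:
    throw(4) @ H2 caught ⇒ 18
    H3 returns [18]
= [18, 18]

Answer: 2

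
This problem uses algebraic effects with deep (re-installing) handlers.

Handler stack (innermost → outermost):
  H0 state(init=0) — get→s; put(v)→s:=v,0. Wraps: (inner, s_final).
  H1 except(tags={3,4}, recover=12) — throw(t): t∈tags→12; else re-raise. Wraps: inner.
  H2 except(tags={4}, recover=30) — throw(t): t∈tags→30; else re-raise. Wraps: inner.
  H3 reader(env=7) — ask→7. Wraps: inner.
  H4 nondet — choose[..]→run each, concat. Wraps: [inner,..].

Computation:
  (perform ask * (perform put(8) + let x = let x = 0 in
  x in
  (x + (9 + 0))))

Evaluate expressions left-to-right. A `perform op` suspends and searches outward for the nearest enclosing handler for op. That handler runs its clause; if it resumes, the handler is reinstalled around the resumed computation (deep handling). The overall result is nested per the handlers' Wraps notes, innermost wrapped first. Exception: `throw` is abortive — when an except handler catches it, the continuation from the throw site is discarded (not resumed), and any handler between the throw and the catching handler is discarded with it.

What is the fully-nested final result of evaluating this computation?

Answer: [(63, 8)]

Step-by-step:
ask @ H3 ⇒ 7
put(8) @ H0 ⇒ s:=8
H0 returns (63, 8)
H1 returns (63, 8)
H2 returns (63, 8)
H3 returns (63, 8)
H4 returns [(63, 8)]
= [(63, 8)]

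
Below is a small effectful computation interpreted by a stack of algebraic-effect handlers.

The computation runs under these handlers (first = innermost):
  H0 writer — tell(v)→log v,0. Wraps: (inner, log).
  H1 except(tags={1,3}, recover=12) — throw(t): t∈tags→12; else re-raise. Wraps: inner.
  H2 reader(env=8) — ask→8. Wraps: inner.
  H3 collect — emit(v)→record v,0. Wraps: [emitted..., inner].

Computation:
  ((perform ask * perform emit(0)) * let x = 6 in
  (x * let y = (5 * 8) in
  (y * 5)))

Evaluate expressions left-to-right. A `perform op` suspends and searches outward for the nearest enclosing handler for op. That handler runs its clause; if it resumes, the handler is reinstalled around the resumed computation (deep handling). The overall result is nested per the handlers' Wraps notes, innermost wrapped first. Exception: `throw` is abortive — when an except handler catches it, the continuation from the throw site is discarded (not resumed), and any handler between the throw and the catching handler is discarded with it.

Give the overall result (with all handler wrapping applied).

Working:
ask @ H2 ⇒ 8
emit(0) @ H3 ⇒ out+=0
H0 returns (0, ())
H1 returns (0, ())
H2 returns (0, ())
H3 returns [0, (0, ())]
= [0, (0, ())]

Answer: [0, (0, ())]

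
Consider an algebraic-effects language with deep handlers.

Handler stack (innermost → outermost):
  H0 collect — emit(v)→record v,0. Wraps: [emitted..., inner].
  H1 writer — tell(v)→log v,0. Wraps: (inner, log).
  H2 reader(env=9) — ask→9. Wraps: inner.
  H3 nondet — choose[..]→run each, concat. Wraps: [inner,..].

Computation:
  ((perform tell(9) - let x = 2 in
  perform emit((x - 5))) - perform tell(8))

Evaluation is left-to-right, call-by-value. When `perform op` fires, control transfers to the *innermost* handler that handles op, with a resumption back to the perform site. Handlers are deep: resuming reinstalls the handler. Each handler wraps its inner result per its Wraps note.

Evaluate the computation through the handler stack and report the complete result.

Step-by-step:
tell(9) @ H1 ⇒ log+=9
emit(-3) @ H0 ⇒ out+=-3
tell(8) @ H1 ⇒ log+=8
H0 returns [-3, 0]
H1 returns ([-3, 0], (9, 8))
H2 returns ([-3, 0], (9, 8))
H3 returns [([-3, 0], (9, 8))]
= [([-3, 0], (9, 8))]

Answer: [([-3, 0], (9, 8))]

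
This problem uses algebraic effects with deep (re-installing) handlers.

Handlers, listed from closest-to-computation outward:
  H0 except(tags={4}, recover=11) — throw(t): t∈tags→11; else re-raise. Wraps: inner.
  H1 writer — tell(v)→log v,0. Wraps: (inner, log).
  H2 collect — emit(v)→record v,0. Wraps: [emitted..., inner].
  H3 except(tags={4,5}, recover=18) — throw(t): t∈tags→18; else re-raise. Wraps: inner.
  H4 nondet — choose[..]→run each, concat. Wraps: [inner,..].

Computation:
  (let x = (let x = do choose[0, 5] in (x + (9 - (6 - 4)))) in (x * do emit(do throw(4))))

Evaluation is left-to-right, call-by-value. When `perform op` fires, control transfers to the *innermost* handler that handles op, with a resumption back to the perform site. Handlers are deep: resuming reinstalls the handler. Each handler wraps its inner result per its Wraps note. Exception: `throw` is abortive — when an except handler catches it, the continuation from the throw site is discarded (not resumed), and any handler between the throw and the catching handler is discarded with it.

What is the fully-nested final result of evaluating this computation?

Answer: [[(11, ())], [(11, ())]]

Working:
choose[0, 5] @ H4
  branch[0] choose=0:
    throw(4) @ H0 caught ⇒ 11
    H1 returns (11, ())
    H2 returns [(11, ())]
    H3 returns [(11, ())]
    H4 returns [[(11, ())]]
  branch[1] choose=5:
    throw(4) @ H0 caught ⇒ 11
    H1 returns (11, ())
    H2 returns [(11, ())]
    H3 returns [(11, ())]
    H4 returns [[(11, ())]]
= [[(11, ())], [(11, ())]]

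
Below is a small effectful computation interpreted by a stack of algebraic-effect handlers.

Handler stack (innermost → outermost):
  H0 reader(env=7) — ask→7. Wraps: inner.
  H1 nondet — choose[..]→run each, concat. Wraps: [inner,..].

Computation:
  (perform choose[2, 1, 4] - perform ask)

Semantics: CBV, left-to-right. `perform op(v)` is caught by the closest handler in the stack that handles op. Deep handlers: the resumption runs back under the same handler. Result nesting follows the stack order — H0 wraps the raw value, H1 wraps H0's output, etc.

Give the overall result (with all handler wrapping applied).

Evaluation trace:
choose[2, 1, 4] @ H1
  branch[0] choose=2:
    ask @ H0 ⇒ 7
    H0 returns -5
    H1 returns [-5]
  branch[1] choose=1:
    ask @ H0 ⇒ 7
    H0 returns -6
    H1 returns [-6]
  branch[2] choose=4:
    ask @ H0 ⇒ 7
    H0 returns -3
    H1 returns [-3]
= [-5, -6, -3]

Answer: [-5, -6, -3]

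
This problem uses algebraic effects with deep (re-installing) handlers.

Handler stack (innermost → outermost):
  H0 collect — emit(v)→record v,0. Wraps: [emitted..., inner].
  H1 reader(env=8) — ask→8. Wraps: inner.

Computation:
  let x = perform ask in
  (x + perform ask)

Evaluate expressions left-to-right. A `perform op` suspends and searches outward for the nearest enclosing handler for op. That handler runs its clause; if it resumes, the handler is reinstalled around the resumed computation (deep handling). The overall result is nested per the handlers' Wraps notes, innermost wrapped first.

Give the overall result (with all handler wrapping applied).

Working:
ask @ H1 ⇒ 8
ask @ H1 ⇒ 8
H0 returns [16]
H1 returns [16]
= [16]

Answer: [16]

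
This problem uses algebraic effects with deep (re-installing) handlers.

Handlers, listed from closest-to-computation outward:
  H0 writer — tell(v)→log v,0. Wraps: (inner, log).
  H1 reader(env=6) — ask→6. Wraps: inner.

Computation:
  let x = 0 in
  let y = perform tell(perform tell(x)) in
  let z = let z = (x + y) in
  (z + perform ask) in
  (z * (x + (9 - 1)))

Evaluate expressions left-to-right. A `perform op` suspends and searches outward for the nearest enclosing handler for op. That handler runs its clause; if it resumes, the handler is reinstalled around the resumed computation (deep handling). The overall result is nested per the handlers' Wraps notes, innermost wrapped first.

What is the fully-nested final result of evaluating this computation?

Answer: (48, (0, 0))

Working:
tell(0) @ H0 ⇒ log+=0
tell(0) @ H0 ⇒ log+=0
ask @ H1 ⇒ 6
H0 returns (48, (0, 0))
H1 returns (48, (0, 0))
= (48, (0, 0))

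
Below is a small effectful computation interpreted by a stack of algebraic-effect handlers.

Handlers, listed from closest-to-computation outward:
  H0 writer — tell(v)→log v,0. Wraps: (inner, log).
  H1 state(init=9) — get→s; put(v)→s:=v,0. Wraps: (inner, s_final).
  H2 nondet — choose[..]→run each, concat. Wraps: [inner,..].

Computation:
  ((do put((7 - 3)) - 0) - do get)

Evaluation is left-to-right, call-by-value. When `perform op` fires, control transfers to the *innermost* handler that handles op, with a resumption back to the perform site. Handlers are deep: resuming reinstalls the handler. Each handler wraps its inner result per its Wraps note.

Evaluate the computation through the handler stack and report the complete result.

Answer: [((-4, ()), 4)]

Step-by-step:
put(4) @ H1 ⇒ s:=4
get @ H1 ⇒ 4
H0 returns (-4, ())
H1 returns ((-4, ()), 4)
H2 returns [((-4, ()), 4)]
= [((-4, ()), 4)]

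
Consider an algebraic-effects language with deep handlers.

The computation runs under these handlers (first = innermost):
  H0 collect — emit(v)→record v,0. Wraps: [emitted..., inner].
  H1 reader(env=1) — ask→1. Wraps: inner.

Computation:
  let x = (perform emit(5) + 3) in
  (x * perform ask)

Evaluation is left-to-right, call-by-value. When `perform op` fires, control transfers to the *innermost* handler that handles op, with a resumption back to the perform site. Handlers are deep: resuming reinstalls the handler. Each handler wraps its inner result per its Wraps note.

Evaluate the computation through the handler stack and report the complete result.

Working:
emit(5) @ H0 ⇒ out+=5
ask @ H1 ⇒ 1
H0 returns [5, 3]
H1 returns [5, 3]
= [5, 3]

Answer: [5, 3]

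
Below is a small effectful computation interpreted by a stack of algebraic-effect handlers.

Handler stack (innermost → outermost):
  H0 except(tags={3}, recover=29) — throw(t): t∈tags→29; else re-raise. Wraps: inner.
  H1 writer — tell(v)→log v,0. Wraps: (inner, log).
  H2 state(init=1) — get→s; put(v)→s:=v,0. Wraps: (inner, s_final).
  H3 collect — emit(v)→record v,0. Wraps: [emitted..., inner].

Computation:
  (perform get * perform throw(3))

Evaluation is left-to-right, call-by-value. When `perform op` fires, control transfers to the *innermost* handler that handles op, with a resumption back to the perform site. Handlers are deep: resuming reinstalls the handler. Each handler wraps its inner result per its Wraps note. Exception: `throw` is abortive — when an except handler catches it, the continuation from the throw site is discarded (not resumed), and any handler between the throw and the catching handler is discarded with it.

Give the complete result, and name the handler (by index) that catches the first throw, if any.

Answer: [((29, ()), 1)] ; first throw caught by: H0

Step-by-step:
get @ H2 ⇒ 1
throw(3) @ H0 caught ⇒ 29
H1 returns (29, ())
H2 returns ((29, ()), 1)
H3 returns [((29, ()), 1)]
= [((29, ()), 1)]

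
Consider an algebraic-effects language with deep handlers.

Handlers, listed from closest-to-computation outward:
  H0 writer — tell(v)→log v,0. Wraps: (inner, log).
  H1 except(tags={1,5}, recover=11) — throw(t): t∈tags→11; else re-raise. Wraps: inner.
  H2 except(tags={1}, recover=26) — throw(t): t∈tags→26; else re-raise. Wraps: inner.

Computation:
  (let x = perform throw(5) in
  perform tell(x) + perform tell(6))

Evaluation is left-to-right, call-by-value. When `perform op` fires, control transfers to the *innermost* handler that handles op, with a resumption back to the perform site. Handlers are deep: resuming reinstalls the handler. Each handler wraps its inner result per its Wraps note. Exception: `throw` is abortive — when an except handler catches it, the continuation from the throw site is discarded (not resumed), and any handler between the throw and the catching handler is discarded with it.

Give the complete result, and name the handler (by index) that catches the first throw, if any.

Answer: 11 ; first throw caught by: H1

Step-by-step:
throw(5) @ H1 caught ⇒ 11
H2 returns 11
= 11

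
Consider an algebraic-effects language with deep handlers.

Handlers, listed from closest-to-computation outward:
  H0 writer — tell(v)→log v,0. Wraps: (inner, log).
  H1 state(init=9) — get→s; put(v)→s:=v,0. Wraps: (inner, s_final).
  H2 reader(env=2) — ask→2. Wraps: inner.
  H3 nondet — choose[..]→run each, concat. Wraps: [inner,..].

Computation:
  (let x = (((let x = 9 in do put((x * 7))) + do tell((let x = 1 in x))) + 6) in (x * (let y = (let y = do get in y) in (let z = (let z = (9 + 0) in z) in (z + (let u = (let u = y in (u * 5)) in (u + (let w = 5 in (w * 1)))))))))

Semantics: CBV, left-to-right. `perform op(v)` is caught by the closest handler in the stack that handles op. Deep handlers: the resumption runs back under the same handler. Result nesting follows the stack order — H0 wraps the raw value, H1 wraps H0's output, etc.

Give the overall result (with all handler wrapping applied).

Answer: [((1974, (1)), 63)]

Working:
put(63) @ H1 ⇒ s:=63
tell(1) @ H0 ⇒ log+=1
get @ H1 ⇒ 63
H0 returns (1974, (1))
H1 returns ((1974, (1)), 63)
H2 returns ((1974, (1)), 63)
H3 returns [((1974, (1)), 63)]
= [((1974, (1)), 63)]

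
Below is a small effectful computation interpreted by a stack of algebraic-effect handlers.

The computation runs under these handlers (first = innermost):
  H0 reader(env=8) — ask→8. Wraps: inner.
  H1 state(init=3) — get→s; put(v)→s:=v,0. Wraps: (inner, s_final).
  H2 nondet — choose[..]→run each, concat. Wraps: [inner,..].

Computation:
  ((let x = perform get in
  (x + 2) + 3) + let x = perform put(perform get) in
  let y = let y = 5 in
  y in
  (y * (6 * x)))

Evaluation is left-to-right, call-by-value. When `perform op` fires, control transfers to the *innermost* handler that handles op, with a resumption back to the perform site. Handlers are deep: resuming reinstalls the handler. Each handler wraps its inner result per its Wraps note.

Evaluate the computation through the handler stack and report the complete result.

Step-by-step:
get @ H1 ⇒ 3
get @ H1 ⇒ 3
put(3) @ H1 ⇒ s:=3
H0 returns 8
H1 returns (8, 3)
H2 returns [(8, 3)]
= [(8, 3)]

Answer: [(8, 3)]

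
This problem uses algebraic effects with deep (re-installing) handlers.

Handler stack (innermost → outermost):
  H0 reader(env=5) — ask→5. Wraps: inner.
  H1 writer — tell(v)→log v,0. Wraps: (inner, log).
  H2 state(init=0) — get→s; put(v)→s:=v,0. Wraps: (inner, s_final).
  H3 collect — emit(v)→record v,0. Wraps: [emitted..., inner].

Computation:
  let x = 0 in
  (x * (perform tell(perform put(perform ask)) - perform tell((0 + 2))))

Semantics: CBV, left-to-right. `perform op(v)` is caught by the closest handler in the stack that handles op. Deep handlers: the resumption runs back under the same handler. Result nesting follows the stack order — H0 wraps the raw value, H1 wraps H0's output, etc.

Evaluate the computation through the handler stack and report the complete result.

Step-by-step:
ask @ H0 ⇒ 5
put(5) @ H2 ⇒ s:=5
tell(0) @ H1 ⇒ log+=0
tell(2) @ H1 ⇒ log+=2
H0 returns 0
H1 returns (0, (0, 2))
H2 returns ((0, (0, 2)), 5)
H3 returns [((0, (0, 2)), 5)]
= [((0, (0, 2)), 5)]

Answer: [((0, (0, 2)), 5)]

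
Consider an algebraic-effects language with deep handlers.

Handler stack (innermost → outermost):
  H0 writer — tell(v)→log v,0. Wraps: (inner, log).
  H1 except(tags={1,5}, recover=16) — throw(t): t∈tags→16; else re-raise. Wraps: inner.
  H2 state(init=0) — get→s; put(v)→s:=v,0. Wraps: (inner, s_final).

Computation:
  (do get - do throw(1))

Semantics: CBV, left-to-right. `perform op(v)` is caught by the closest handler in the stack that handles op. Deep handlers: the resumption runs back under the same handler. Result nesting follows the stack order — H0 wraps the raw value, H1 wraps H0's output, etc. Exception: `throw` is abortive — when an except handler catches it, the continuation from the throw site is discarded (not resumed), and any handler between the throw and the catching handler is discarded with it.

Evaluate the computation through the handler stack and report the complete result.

Answer: (16, 0)

Working:
get @ H2 ⇒ 0
throw(1) @ H1 caught ⇒ 16
H2 returns (16, 0)
= (16, 0)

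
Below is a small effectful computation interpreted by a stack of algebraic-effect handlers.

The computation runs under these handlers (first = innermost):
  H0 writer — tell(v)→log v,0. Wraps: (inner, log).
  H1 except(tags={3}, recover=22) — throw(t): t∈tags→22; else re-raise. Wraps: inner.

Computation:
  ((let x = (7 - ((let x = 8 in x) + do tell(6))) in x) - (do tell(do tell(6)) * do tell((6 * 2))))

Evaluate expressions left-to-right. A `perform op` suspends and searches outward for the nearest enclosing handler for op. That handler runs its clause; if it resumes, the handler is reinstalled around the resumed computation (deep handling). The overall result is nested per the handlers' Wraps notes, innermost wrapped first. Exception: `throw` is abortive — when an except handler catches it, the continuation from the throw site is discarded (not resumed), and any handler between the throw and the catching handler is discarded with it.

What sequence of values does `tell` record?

Evaluation trace:
tell(6) @ H0 ⇒ log+=6
tell(6) @ H0 ⇒ log+=6
tell(0) @ H0 ⇒ log+=0
tell(12) @ H0 ⇒ log+=12
H0 returns (-1, (6, 6, 0, 12))
H1 returns (-1, (6, 6, 0, 12))
= (-1, (6, 6, 0, 12))

Answer: (6, 6, 0, 12)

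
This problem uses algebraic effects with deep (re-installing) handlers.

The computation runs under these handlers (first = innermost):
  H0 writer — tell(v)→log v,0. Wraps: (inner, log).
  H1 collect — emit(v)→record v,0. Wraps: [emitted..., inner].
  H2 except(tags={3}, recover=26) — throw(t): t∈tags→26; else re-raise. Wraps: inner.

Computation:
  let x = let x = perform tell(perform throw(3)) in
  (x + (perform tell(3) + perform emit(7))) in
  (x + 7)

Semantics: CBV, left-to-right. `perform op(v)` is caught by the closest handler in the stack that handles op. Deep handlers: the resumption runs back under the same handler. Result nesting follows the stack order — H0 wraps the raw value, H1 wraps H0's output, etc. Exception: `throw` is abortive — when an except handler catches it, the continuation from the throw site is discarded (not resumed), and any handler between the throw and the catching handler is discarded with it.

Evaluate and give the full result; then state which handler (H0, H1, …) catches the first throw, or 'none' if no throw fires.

Answer: 26 ; first throw caught by: H2

Evaluation trace:
throw(3) @ H2 caught ⇒ 26
= 26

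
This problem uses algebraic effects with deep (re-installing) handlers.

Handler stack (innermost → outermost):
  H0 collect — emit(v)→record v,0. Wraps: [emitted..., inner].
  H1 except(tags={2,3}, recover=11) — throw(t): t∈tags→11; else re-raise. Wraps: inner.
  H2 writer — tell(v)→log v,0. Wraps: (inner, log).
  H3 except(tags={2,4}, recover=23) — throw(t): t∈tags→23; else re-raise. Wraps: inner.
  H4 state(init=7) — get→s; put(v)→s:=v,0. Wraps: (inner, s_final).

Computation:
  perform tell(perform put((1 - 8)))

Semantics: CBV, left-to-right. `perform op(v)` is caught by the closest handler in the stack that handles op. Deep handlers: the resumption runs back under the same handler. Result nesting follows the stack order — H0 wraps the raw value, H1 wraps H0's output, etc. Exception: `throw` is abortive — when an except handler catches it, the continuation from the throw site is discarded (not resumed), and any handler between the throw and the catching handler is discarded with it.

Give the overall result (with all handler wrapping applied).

Answer: (([0], (0)), -7)

Evaluation trace:
put(-7) @ H4 ⇒ s:=-7
tell(0) @ H2 ⇒ log+=0
H0 returns [0]
H1 returns [0]
H2 returns ([0], (0))
H3 returns ([0], (0))
H4 returns (([0], (0)), -7)
= (([0], (0)), -7)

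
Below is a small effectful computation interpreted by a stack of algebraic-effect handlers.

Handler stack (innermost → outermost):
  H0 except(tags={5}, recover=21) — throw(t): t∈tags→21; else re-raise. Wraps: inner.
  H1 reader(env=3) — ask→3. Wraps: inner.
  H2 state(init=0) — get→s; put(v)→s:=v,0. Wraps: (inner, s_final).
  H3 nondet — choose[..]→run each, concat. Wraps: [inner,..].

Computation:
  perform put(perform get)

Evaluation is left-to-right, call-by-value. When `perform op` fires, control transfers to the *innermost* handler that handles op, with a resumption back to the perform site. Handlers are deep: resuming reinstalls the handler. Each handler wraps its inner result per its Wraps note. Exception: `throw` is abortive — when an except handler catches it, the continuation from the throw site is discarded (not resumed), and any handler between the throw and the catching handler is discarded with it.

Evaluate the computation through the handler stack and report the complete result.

Answer: [(0, 0)]

Working:
get @ H2 ⇒ 0
put(0) @ H2 ⇒ s:=0
H0 returns 0
H1 returns 0
H2 returns (0, 0)
H3 returns [(0, 0)]
= [(0, 0)]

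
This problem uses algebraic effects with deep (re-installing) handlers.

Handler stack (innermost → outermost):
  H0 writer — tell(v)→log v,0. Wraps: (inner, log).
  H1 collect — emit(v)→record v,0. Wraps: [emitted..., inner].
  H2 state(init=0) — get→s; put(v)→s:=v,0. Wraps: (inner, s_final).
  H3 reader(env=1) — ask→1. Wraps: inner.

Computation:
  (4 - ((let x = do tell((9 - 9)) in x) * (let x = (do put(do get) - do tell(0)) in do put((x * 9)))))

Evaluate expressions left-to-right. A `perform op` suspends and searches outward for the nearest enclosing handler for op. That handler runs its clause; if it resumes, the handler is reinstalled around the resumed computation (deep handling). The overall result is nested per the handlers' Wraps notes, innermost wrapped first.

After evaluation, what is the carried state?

Step-by-step:
tell(0) @ H0 ⇒ log+=0
get @ H2 ⇒ 0
put(0) @ H2 ⇒ s:=0
tell(0) @ H0 ⇒ log+=0
put(0) @ H2 ⇒ s:=0
H0 returns (4, (0, 0))
H1 returns [(4, (0, 0))]
H2 returns ([(4, (0, 0))], 0)
H3 returns ([(4, (0, 0))], 0)
= ([(4, (0, 0))], 0)

Answer: 0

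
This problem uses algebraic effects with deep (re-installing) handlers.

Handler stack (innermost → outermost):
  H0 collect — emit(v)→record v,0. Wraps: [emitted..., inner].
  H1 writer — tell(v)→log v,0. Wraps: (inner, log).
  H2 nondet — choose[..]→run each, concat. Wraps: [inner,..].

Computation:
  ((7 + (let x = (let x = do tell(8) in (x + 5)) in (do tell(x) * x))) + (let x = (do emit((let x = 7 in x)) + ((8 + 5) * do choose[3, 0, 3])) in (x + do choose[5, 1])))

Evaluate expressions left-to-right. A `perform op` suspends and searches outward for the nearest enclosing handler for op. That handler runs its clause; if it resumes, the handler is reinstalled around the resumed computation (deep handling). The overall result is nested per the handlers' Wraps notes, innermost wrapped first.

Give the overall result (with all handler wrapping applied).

Answer: [([7, 51], (8, 5)), ([7, 47], (8, 5)), ([7, 12], (8, 5)), ([7, 8], (8, 5)), ([7, 51], (8, 5)), ([7, 47], (8, 5))]

Evaluation trace:
tell(8) @ H1 ⇒ log+=8
tell(5) @ H1 ⇒ log+=5
emit(7) @ H0 ⇒ out+=7
choose[3, 0, 3] @ H2
  branch[0] choose=3:
    choose[5, 1] @ H2
      branch[0] choose=5:
        H0 returns [7, 51]
        H1 returns ([7, 51], (8, 5))
        H2 returns [([7, 51], (8, 5))]
      branch[1] choose=1:
        H0 returns [7, 47]
        H1 returns ([7, 47], (8, 5))
        H2 returns [([7, 47], (8, 5))]
  branch[1] choose=0:
    choose[5, 1] @ H2
      branch[0] choose=5:
        H0 returns [7, 12]
        H1 returns ([7, 12], (8, 5))
        H2 returns [([7, 12], (8, 5))]
      branch[1] choose=1:
        H0 returns [7, 8]
        H1 returns ([7, 8], (8, 5))
        H2 returns [([7, 8], (8, 5))]
  branch[2] choose=3:
    choose[5, 1] @ H2
      branch[0] choose=5:
        H0 returns [7, 51]
        H1 returns ([7, 51], (8, 5))
        H2 returns [([7, 51], (8, 5))]
      branch[1] choose=1:
        H0 returns [7, 47]
        H1 returns ([7, 47], (8, 5))
        H2 returns [([7, 47], (8, 5))]
= [([7, 51], (8, 5)), ([7, 47], (8, 5)), ([7, 12], (8, 5)), ([7, 8], (8, 5)), ([7, 51], (8, 5)), ([7, 47], (8, 5))]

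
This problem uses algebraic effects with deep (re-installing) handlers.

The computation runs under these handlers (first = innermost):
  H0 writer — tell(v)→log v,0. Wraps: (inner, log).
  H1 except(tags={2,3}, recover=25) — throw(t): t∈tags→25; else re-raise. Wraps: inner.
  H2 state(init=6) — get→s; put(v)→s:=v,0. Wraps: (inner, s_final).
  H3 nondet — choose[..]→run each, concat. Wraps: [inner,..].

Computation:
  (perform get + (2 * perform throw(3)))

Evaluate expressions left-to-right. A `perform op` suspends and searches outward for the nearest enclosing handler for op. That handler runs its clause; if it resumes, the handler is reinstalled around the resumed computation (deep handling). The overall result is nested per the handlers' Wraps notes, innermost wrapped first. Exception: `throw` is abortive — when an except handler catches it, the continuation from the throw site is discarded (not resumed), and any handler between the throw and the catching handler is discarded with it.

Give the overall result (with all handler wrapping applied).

Answer: [(25, 6)]

Step-by-step:
get @ H2 ⇒ 6
throw(3) @ H1 caught ⇒ 25
H2 returns (25, 6)
H3 returns [(25, 6)]
= [(25, 6)]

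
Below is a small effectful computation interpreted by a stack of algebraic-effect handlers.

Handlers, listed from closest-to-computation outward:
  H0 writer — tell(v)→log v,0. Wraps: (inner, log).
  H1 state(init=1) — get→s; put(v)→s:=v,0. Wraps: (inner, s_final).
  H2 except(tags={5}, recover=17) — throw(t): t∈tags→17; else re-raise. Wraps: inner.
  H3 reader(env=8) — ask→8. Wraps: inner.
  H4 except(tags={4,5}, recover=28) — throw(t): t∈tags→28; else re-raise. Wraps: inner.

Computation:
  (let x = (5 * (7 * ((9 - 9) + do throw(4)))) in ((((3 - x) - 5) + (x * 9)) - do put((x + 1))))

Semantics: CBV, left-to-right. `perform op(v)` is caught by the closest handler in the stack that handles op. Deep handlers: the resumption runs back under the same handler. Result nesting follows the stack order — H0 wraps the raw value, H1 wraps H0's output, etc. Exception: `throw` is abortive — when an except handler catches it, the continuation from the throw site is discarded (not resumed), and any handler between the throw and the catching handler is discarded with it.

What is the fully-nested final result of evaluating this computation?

Answer: 28

Step-by-step:
throw(4) @ H2 re-raised
throw(4) @ H4 caught ⇒ 28
= 28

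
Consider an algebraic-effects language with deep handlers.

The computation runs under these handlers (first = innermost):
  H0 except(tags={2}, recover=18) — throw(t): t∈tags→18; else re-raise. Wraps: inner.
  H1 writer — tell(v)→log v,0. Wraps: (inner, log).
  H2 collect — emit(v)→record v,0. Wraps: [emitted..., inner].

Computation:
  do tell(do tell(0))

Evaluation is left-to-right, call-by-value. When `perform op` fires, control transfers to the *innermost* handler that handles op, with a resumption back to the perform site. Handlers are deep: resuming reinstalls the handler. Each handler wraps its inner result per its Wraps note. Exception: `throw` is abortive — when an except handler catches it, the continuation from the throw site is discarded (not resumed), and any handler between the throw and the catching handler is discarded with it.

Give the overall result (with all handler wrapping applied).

Answer: [(0, (0, 0))]

Working:
tell(0) @ H1 ⇒ log+=0
tell(0) @ H1 ⇒ log+=0
H0 returns 0
H1 returns (0, (0, 0))
H2 returns [(0, (0, 0))]
= [(0, (0, 0))]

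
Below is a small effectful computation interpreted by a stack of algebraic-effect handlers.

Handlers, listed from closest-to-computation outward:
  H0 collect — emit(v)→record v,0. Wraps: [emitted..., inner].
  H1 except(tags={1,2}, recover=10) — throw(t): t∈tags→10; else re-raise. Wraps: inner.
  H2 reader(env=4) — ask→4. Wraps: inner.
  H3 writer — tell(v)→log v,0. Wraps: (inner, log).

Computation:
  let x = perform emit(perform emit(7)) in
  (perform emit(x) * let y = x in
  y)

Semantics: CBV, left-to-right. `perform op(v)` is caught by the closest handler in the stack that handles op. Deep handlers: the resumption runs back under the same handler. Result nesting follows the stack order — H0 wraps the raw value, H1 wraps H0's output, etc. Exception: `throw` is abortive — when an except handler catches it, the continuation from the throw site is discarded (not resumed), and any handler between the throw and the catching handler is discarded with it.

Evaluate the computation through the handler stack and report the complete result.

Answer: ([7, 0, 0, 0], ())

Step-by-step:
emit(7) @ H0 ⇒ out+=7
emit(0) @ H0 ⇒ out+=0
emit(0) @ H0 ⇒ out+=0
H0 returns [7, 0, 0, 0]
H1 returns [7, 0, 0, 0]
H2 returns [7, 0, 0, 0]
H3 returns ([7, 0, 0, 0], ())
= ([7, 0, 0, 0], ())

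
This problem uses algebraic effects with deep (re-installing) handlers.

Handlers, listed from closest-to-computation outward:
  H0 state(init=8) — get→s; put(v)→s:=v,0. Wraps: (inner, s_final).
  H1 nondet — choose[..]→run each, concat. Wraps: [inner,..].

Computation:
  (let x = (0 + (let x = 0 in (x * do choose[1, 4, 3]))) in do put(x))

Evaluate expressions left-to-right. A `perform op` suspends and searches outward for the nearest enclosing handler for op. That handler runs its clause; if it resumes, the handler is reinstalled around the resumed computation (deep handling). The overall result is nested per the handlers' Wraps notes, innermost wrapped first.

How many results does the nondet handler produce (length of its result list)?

Answer: 3

Step-by-step:
choose[1, 4, 3] @ H1
  branch[0] choose=1:
    put(0) @ H0 ⇒ s:=0
    H0 returns (0, 0)
    H1 returns [(0, 0)]
  branch[1] choose=4:
    put(0) @ H0 ⇒ s:=0
    H0 returns (0, 0)
    H1 returns [(0, 0)]
  branch[2] choose=3:
    put(0) @ H0 ⇒ s:=0
    H0 returns (0, 0)
    H1 returns [(0, 0)]
= [(0, 0), (0, 0), (0, 0)]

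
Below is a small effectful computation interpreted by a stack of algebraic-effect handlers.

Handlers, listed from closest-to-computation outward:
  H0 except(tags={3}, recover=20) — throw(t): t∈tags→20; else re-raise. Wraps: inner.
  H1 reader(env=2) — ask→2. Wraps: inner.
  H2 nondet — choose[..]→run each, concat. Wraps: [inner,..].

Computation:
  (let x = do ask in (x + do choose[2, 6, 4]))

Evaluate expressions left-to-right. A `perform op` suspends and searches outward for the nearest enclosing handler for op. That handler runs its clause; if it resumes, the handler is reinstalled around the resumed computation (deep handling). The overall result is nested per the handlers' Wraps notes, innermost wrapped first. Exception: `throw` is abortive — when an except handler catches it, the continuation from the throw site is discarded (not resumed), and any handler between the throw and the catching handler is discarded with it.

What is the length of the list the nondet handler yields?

Answer: 3

Working:
ask @ H1 ⇒ 2
choose[2, 6, 4] @ H2
  branch[0] choose=2:
    H0 returns 4
    H1 returns 4
    H2 returns [4]
  branch[1] choose=6:
    H0 returns 8
    H1 returns 8
    H2 returns [8]
  branch[2] choose=4:
    H0 returns 6
    H1 returns 6
    H2 returns [6]
= [4, 8, 6]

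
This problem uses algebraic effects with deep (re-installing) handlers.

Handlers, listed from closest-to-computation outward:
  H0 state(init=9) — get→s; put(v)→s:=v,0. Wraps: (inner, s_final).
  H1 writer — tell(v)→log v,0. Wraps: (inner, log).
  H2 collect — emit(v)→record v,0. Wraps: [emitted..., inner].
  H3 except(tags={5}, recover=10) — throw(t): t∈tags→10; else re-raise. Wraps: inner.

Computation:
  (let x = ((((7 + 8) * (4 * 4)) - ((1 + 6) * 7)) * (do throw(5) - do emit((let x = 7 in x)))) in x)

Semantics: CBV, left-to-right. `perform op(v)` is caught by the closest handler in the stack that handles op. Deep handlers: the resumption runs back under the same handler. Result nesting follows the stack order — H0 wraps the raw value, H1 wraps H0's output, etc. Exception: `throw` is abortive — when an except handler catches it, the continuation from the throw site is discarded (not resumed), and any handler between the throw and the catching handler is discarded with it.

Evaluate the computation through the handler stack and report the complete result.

Answer: 10

Working:
throw(5) @ H3 caught ⇒ 10
= 10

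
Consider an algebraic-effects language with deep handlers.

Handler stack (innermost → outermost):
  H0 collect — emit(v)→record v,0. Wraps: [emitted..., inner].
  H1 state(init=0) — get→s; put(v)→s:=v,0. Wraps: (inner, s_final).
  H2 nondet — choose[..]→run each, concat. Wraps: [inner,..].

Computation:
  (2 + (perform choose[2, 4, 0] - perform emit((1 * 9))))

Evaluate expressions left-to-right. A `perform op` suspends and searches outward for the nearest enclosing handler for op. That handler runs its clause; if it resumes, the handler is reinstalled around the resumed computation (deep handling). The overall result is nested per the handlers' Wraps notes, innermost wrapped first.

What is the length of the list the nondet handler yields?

Step-by-step:
choose[2, 4, 0] @ H2
  branch[0] choose=2:
    emit(9) @ H0 ⇒ out+=9
    H0 returns [9, 4]
    H1 returns ([9, 4], 0)
    H2 returns [([9, 4], 0)]
  branch[1] choose=4:
    emit(9) @ H0 ⇒ out+=9
    H0 returns [9, 6]
    H1 returns ([9, 6], 0)
    H2 returns [([9, 6], 0)]
  branch[2] choose=0:
    emit(9) @ H0 ⇒ out+=9
    H0 returns [9, 2]
    H1 returns ([9, 2], 0)
    H2 returns [([9, 2], 0)]
= [([9, 4], 0), ([9, 6], 0), ([9, 2], 0)]

Answer: 3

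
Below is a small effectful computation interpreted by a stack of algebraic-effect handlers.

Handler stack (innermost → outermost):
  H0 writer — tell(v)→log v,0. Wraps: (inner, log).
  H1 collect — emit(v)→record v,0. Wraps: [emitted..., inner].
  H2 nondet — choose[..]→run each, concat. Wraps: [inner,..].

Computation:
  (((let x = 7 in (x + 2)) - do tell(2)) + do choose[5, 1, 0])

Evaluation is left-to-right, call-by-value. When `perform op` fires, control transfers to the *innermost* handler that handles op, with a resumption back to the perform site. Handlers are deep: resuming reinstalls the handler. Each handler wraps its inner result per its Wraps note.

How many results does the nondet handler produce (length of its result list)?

Step-by-step:
tell(2) @ H0 ⇒ log+=2
choose[5, 1, 0] @ H2
  branch[0] choose=5:
    H0 returns (14, (2))
    H1 returns [(14, (2))]
    H2 returns [[(14, (2))]]
  branch[1] choose=1:
    H0 returns (10, (2))
    H1 returns [(10, (2))]
    H2 returns [[(10, (2))]]
  branch[2] choose=0:
    H0 returns (9, (2))
    H1 returns [(9, (2))]
    H2 returns [[(9, (2))]]
= [[(14, (2))], [(10, (2))], [(9, (2))]]

Answer: 3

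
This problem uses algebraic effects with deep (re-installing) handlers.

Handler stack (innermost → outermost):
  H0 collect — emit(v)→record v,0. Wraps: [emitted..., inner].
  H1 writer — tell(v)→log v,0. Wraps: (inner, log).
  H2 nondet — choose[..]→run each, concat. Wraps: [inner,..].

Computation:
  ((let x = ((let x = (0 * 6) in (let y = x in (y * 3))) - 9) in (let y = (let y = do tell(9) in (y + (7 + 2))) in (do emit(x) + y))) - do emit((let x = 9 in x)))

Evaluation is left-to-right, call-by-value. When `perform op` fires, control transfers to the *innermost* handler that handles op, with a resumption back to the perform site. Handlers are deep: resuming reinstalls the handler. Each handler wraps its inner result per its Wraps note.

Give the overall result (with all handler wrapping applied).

Evaluation trace:
tell(9) @ H1 ⇒ log+=9
emit(-9) @ H0 ⇒ out+=-9
emit(9) @ H0 ⇒ out+=9
H0 returns [-9, 9, 9]
H1 returns ([-9, 9, 9], (9))
H2 returns [([-9, 9, 9], (9))]
= [([-9, 9, 9], (9))]

Answer: [([-9, 9, 9], (9))]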